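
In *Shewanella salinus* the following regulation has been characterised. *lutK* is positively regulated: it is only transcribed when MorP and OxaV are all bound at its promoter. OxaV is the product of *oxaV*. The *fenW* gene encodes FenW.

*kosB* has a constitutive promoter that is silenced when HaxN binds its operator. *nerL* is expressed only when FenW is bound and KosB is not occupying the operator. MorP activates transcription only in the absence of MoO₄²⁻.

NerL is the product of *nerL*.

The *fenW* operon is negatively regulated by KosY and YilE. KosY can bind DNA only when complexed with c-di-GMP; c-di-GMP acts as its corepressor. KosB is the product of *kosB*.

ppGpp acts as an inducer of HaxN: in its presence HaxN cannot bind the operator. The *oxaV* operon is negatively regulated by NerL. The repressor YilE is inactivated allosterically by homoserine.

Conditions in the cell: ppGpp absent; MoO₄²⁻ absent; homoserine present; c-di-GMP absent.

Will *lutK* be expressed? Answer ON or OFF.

MoO₄²⁻ is absent, so MorP is active.
ppGpp is absent, so HaxN is active.
With repressor HaxN bound, *kosB* is not transcribed.
So KosB is not produced.
c-di-GMP is absent, so KosY is inactive.
Homoserine is present, so YilE is inactive.
With no repressor bound, *fenW* is transcribed.
So FenW is produced and active.
No repressor is bound and FenW is active, so *nerL* is transcribed.
So NerL is produced and active.
With repressor NerL bound, *oxaV* is not transcribed.
So OxaV is not produced.
Required activator OxaV is absent, so *lutK* is not transcribed.

OFF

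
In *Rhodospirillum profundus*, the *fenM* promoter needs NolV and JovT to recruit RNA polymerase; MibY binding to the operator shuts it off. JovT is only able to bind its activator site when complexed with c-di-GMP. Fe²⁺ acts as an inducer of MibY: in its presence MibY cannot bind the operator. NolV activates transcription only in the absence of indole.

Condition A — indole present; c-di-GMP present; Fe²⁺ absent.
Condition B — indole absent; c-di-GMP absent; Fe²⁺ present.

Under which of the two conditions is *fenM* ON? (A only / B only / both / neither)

Condition A:
Indole is present, so NolV is inactive.
c-di-GMP is present, so JovT is active.
Fe²⁺ is absent, so MibY is active.
With repressor MibY bound, *fenM* is not transcribed.
→ *fenM* is OFF in A.
Condition B:
Indole is absent, so NolV is active.
c-di-GMP is absent, so JovT is inactive.
Fe²⁺ is present, so MibY is inactive.
Required activator JovT is absent, so *fenM* is not transcribed.
→ *fenM* is OFF in B.

neither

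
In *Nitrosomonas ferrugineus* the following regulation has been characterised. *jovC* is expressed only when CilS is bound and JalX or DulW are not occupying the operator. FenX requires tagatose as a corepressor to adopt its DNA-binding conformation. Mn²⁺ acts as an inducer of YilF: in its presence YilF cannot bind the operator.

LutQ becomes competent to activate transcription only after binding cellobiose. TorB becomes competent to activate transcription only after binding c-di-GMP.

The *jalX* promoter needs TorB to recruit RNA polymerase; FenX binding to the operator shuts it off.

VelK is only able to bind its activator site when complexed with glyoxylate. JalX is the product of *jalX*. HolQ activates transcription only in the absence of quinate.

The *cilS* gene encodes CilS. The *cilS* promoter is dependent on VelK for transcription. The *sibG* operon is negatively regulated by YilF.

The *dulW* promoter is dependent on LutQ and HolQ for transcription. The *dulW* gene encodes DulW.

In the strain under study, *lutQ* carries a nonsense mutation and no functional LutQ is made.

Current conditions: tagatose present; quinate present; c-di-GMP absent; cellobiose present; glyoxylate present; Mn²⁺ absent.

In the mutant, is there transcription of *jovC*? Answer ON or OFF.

Tagatose is present, so FenX is active.
c-di-GMP is absent, so TorB is inactive.
With repressor FenX bound, *jalX* is not transcribed.
So JalX is not produced.
LutQ is non-functional in this strain, so it has no effect.
Quinate is present, so HolQ is inactive.
Required activator LutQ is absent, so *dulW* is not transcribed.
So DulW is not produced.
Glyoxylate is present, so VelK is active.
No repressor is bound and VelK is active, so *cilS* is transcribed.
So CilS is produced and active.
No repressor is bound and CilS is active, so *jovC* is transcribed.

ON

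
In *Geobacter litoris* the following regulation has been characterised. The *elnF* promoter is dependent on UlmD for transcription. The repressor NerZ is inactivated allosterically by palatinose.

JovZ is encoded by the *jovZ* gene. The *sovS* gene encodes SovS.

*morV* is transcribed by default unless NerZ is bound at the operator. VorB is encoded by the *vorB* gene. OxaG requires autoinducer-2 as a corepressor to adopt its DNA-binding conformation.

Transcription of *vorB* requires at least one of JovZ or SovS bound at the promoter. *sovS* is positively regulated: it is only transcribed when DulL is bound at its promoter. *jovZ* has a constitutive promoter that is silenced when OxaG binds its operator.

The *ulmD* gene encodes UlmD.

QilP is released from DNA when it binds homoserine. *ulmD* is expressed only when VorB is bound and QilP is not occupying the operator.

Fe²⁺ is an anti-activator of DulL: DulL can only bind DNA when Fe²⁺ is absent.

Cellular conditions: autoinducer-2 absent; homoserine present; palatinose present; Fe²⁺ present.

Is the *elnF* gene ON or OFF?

Autoinducer-2 is absent, so OxaG is inactive.
With no repressor bound, *jovZ* is transcribed.
So JovZ is produced and active.
Fe²⁺ is present, so DulL is inactive.
Required activator DulL is absent, so *sovS* is not transcribed.
So SovS is not produced.
Activator JovZ is present, so *vorB* is transcribed.
So VorB is produced and active.
Homoserine is present, so QilP is inactive.
No repressor is bound and VorB is active, so *ulmD* is transcribed.
So UlmD is produced and active.
No repressor is bound and UlmD is active, so *elnF* is transcribed.

ON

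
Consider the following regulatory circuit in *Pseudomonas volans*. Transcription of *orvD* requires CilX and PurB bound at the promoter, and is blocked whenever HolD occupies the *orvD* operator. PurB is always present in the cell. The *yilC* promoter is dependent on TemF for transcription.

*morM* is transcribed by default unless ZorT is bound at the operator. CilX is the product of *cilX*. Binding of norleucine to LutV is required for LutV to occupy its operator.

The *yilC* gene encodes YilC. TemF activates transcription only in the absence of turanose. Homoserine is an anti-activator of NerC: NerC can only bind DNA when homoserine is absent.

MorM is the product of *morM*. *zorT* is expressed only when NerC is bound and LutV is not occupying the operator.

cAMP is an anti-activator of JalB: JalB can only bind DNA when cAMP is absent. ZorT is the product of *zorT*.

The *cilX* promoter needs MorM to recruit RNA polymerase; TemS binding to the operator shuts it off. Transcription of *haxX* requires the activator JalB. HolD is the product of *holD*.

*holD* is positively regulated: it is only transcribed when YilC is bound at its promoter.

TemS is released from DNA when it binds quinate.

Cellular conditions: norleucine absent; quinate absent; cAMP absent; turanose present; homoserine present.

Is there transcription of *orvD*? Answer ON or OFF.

OFF

Homoserine is present, so NerC is inactive.
Norleucine is absent, so LutV is inactive.
Required activator NerC is absent, so *zorT* is not transcribed.
So ZorT is not produced.
With no repressor bound, *morM* is transcribed.
So MorM is produced and active.
Quinate is absent, so TemS is active.
With repressor TemS bound, *cilX* is not transcribed.
So CilX is not produced.
PurB is produced constitutively and is active.
Turanose is present, so TemF is inactive.
Required activator TemF is absent, so *yilC* is not transcribed.
So YilC is not produced.
Required activator YilC is absent, so *holD* is not transcribed.
So HolD is not produced.
Required activator CilX is absent, so *orvD* is not transcribed.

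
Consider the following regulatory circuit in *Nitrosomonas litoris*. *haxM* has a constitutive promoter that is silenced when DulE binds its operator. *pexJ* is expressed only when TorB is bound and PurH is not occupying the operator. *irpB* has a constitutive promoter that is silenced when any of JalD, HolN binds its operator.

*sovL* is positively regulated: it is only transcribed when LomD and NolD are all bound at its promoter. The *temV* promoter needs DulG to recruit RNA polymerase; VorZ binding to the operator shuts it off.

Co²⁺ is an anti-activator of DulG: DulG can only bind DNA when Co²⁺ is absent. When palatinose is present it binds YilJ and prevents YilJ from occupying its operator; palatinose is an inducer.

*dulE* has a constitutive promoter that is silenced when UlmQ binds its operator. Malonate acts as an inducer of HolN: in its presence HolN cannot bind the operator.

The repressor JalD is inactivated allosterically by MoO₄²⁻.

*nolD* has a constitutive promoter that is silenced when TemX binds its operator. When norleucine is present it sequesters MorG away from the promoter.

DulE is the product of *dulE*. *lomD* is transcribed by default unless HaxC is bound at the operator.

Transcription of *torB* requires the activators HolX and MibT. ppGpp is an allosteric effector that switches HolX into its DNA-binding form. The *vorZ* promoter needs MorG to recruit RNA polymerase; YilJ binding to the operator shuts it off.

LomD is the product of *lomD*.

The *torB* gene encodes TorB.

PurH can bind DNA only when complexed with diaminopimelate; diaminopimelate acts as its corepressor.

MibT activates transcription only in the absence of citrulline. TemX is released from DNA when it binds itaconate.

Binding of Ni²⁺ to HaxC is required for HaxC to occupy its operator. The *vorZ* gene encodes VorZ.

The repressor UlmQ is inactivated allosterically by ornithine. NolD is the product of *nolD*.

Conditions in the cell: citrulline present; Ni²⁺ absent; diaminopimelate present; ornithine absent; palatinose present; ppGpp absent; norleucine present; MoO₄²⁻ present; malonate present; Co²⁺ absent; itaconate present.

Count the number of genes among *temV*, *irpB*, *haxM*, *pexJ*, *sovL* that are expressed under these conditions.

Palatinose is present, so YilJ is inactive.
Norleucine is present, so MorG is inactive.
Required activator MorG is absent, so *vorZ* is not transcribed.
So VorZ is not produced.
Co²⁺ is absent, so DulG is active.
No repressor is bound and DulG is active, so *temV* is transcribed.
→ *temV* is ON.
MoO₄²⁻ is present, so JalD is inactive.
Malonate is present, so HolN is inactive.
With no repressor bound, *irpB* is transcribed.
→ *irpB* is ON.
Ornithine is absent, so UlmQ is active.
With repressor UlmQ bound, *dulE* is not transcribed.
So DulE is not produced.
With no repressor bound, *haxM* is transcribed.
→ *haxM* is ON.
Diaminopimelate is present, so PurH is active.
ppGpp is absent, so HolX is inactive.
Citrulline is present, so MibT is inactive.
Required activator HolX is absent, so *torB* is not transcribed.
So TorB is not produced.
With repressor PurH bound, *pexJ* is not transcribed.
→ *pexJ* is OFF.
Ni²⁺ is absent, so HaxC is inactive.
With no repressor bound, *lomD* is transcribed.
So LomD is produced and active.
Itaconate is present, so TemX is inactive.
With no repressor bound, *nolD* is transcribed.
So NolD is produced and active.
No repressor is bound and LomD and NolD are active, so *sovL* is transcribed.
→ *sovL* is ON.
4 of the 5 genes are transcribed.

4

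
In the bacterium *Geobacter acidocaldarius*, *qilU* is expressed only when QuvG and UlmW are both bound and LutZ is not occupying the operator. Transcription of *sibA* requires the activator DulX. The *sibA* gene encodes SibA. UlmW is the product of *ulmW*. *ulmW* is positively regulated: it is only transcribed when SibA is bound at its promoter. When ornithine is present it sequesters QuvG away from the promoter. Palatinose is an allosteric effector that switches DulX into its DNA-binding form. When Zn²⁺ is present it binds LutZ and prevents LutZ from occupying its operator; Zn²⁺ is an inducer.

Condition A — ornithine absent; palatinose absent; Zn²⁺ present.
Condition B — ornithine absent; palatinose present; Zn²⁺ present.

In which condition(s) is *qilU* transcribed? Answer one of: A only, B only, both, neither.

Condition A:
Ornithine is absent, so QuvG is active.
Palatinose is absent, so DulX is inactive.
Required activator DulX is absent, so *sibA* is not transcribed.
So SibA is not produced.
Required activator SibA is absent, so *ulmW* is not transcribed.
So UlmW is not produced.
Zn²⁺ is present, so LutZ is inactive.
Required activator UlmW is absent, so *qilU* is not transcribed.
→ *qilU* is OFF in A.
Condition B:
Ornithine is absent, so QuvG is active.
Palatinose is present, so DulX is active.
No repressor is bound and DulX is active, so *sibA* is transcribed.
So SibA is produced and active.
No repressor is bound and SibA is active, so *ulmW* is transcribed.
So UlmW is produced and active.
Zn²⁺ is present, so LutZ is inactive.
No repressor is bound and QuvG and UlmW are active, so *qilU* is transcribed.
→ *qilU* is ON in B.

B only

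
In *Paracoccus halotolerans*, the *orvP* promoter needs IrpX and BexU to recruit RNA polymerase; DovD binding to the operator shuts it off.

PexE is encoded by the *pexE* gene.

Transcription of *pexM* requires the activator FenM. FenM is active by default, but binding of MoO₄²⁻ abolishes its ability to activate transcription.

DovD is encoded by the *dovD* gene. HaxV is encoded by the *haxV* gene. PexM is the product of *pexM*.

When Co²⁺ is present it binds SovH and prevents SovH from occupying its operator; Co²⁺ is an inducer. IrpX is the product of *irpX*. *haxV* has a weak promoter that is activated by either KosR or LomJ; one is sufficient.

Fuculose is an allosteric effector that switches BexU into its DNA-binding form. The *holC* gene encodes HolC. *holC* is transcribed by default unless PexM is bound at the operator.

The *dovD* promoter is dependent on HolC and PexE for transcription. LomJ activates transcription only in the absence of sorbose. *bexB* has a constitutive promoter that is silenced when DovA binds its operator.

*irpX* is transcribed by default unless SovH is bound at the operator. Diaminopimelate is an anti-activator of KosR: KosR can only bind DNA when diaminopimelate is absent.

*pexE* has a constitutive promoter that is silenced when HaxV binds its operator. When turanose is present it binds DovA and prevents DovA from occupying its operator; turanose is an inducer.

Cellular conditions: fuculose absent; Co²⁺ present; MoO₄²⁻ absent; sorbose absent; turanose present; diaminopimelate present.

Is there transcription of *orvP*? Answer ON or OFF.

OFF

Co²⁺ is present, so SovH is inactive.
With no repressor bound, *irpX* is transcribed.
So IrpX is produced and active.
MoO₄²⁻ is absent, so FenM is active.
No repressor is bound and FenM is active, so *pexM* is transcribed.
So PexM is produced and active.
With repressor PexM bound, *holC* is not transcribed.
So HolC is not produced.
Diaminopimelate is present, so KosR is inactive.
Sorbose is absent, so LomJ is active.
Activator LomJ is present, so *haxV* is transcribed.
So HaxV is produced and active.
With repressor HaxV bound, *pexE* is not transcribed.
So PexE is not produced.
Required activator HolC is absent, so *dovD* is not transcribed.
So DovD is not produced.
Fuculose is absent, so BexU is inactive.
Required activator BexU is absent, so *orvP* is not transcribed.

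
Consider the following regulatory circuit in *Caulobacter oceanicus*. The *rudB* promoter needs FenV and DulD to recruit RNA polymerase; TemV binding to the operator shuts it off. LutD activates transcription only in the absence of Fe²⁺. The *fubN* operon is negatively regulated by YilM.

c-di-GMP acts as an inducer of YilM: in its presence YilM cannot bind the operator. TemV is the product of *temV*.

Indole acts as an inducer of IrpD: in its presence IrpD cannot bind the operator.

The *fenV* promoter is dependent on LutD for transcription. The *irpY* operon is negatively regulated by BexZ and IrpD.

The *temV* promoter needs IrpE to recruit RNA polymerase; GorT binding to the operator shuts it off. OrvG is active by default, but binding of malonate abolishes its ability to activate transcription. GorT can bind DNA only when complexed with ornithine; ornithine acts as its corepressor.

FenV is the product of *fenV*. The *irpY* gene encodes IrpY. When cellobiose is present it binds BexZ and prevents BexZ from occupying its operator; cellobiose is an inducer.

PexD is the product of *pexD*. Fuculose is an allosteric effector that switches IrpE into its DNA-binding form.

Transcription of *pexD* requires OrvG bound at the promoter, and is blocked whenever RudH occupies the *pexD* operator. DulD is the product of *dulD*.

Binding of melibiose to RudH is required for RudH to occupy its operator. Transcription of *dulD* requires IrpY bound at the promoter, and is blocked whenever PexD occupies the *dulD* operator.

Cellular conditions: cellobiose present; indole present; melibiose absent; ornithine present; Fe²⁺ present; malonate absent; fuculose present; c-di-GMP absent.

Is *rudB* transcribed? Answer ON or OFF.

Fe²⁺ is present, so LutD is inactive.
Required activator LutD is absent, so *fenV* is not transcribed.
So FenV is not produced.
Ornithine is present, so GorT is active.
Fuculose is present, so IrpE is active.
With repressor GorT bound, *temV* is not transcribed.
So TemV is not produced.
Cellobiose is present, so BexZ is inactive.
Indole is present, so IrpD is inactive.
With no repressor bound, *irpY* is transcribed.
So IrpY is produced and active.
Melibiose is absent, so RudH is inactive.
Malonate is absent, so OrvG is active.
No repressor is bound and OrvG is active, so *pexD* is transcribed.
So PexD is produced and active.
With repressor PexD bound, *dulD* is not transcribed.
So DulD is not produced.
Required activator FenV is absent, so *rudB* is not transcribed.

OFF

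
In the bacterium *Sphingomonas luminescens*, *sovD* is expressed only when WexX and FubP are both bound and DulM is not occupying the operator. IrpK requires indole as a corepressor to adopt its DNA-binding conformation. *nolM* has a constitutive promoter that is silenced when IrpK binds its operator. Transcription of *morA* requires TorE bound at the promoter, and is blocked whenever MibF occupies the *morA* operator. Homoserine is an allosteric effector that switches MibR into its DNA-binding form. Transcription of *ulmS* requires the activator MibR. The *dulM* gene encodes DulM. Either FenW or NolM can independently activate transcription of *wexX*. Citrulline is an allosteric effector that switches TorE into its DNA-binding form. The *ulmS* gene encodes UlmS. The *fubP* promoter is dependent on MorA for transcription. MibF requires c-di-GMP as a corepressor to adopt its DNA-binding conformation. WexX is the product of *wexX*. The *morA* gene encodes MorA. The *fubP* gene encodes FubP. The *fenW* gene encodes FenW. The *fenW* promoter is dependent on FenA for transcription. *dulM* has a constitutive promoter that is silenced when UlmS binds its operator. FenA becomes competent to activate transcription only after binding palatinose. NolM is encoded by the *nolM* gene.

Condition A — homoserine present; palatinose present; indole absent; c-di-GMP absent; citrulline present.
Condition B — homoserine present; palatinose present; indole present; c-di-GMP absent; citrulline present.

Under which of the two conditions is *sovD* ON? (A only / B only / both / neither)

Condition A:
Homoserine is present, so MibR is active.
No repressor is bound and MibR is active, so *ulmS* is transcribed.
So UlmS is produced and active.
With repressor UlmS bound, *dulM* is not transcribed.
So DulM is not produced.
Palatinose is present, so FenA is active.
No repressor is bound and FenA is active, so *fenW* is transcribed.
So FenW is produced and active.
Indole is absent, so IrpK is inactive.
With no repressor bound, *nolM* is transcribed.
So NolM is produced and active.
Activator FenW is present, so *wexX* is transcribed.
So WexX is produced and active.
c-di-GMP is absent, so MibF is inactive.
Citrulline is present, so TorE is active.
No repressor is bound and TorE is active, so *morA* is transcribed.
So MorA is produced and active.
No repressor is bound and MorA is active, so *fubP* is transcribed.
So FubP is produced and active.
No repressor is bound and WexX and FubP are active, so *sovD* is transcribed.
→ *sovD* is ON in A.
Condition B:
Homoserine is present, so MibR is active.
No repressor is bound and MibR is active, so *ulmS* is transcribed.
So UlmS is produced and active.
With repressor UlmS bound, *dulM* is not transcribed.
So DulM is not produced.
Palatinose is present, so FenA is active.
No repressor is bound and FenA is active, so *fenW* is transcribed.
So FenW is produced and active.
Indole is present, so IrpK is active.
With repressor IrpK bound, *nolM* is not transcribed.
So NolM is not produced.
Activator FenW is present, so *wexX* is transcribed.
So WexX is produced and active.
c-di-GMP is absent, so MibF is inactive.
Citrulline is present, so TorE is active.
No repressor is bound and TorE is active, so *morA* is transcribed.
So MorA is produced and active.
No repressor is bound and MorA is active, so *fubP* is transcribed.
So FubP is produced and active.
No repressor is bound and WexX and FubP are active, so *sovD* is transcribed.
→ *sovD* is ON in B.

both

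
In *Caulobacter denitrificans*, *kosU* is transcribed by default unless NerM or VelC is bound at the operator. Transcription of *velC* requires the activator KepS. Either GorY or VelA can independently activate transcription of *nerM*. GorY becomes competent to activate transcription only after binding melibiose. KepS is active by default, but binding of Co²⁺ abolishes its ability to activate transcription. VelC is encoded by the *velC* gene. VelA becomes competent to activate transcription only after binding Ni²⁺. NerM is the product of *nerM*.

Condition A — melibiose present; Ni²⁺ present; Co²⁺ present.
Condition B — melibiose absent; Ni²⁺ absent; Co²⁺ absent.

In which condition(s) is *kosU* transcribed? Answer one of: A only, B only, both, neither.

Condition A:
Melibiose is present, so GorY is active.
Ni²⁺ is present, so VelA is active.
Activator GorY is present, so *nerM* is transcribed.
So NerM is produced and active.
Co²⁺ is present, so KepS is inactive.
Required activator KepS is absent, so *velC* is not transcribed.
So VelC is not produced.
With repressor NerM bound, *kosU* is not transcribed.
→ *kosU* is OFF in A.
Condition B:
Melibiose is absent, so GorY is inactive.
Ni²⁺ is absent, so VelA is inactive.
No activator is available at the *nerM* promoter, so *nerM* is not transcribed.
So NerM is not produced.
Co²⁺ is absent, so KepS is active.
No repressor is bound and KepS is active, so *velC* is transcribed.
So VelC is produced and active.
With repressor VelC bound, *kosU* is not transcribed.
→ *kosU* is OFF in B.

neither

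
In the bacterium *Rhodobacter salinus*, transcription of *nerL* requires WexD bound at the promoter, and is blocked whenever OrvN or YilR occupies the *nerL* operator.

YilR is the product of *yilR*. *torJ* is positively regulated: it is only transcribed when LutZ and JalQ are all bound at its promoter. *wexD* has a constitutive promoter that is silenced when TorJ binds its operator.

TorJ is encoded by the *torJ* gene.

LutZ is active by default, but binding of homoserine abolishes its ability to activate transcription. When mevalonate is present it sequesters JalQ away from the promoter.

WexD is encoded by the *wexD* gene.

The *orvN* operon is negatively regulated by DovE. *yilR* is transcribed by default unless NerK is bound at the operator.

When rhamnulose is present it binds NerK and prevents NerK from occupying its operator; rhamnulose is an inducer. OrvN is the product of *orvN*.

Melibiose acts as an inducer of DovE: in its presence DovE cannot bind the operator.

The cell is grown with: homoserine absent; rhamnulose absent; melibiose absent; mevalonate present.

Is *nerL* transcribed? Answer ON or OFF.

ON

Homoserine is absent, so LutZ is active.
Mevalonate is present, so JalQ is inactive.
Required activator JalQ is absent, so *torJ* is not transcribed.
So TorJ is not produced.
With no repressor bound, *wexD* is transcribed.
So WexD is produced and active.
Melibiose is absent, so DovE is active.
With repressor DovE bound, *orvN* is not transcribed.
So OrvN is not produced.
Rhamnulose is absent, so NerK is active.
With repressor NerK bound, *yilR* is not transcribed.
So YilR is not produced.
No repressor is bound and WexD is active, so *nerL* is transcribed.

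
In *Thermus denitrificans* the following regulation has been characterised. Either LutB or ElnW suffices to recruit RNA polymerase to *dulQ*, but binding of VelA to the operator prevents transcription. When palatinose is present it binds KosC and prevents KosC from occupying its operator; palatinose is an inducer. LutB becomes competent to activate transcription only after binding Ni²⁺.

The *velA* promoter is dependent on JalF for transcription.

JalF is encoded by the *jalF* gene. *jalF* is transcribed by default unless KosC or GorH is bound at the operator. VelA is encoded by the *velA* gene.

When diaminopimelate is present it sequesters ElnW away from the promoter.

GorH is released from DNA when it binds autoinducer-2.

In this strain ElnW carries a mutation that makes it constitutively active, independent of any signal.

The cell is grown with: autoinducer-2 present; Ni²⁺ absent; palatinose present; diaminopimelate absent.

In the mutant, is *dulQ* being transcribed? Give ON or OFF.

OFF

Ni²⁺ is absent, so LutB is inactive.
ElnW is constitutively active in this strain.
Palatinose is present, so KosC is inactive.
Autoinducer-2 is present, so GorH is inactive.
With no repressor bound, *jalF* is transcribed.
So JalF is produced and active.
No repressor is bound and JalF is active, so *velA* is transcribed.
So VelA is produced and active.
With repressor VelA bound, *dulQ* is not transcribed.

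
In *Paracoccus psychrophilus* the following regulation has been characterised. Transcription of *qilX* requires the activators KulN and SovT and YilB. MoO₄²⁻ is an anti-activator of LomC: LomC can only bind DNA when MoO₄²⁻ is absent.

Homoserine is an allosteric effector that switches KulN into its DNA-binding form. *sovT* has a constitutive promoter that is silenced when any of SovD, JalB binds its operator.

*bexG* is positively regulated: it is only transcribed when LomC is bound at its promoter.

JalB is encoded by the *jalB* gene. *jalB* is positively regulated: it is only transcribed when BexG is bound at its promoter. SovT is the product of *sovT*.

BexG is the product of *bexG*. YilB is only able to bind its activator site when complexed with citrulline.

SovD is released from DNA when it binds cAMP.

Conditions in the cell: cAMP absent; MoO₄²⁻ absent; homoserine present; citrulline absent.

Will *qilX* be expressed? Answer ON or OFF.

Homoserine is present, so KulN is active.
cAMP is absent, so SovD is active.
MoO₄²⁻ is absent, so LomC is active.
No repressor is bound and LomC is active, so *bexG* is transcribed.
So BexG is produced and active.
No repressor is bound and BexG is active, so *jalB* is transcribed.
So JalB is produced and active.
With repressor SovD bound, *sovT* is not transcribed.
So SovT is not produced.
Citrulline is absent, so YilB is inactive.
Required activator SovT is absent, so *qilX* is not transcribed.

OFF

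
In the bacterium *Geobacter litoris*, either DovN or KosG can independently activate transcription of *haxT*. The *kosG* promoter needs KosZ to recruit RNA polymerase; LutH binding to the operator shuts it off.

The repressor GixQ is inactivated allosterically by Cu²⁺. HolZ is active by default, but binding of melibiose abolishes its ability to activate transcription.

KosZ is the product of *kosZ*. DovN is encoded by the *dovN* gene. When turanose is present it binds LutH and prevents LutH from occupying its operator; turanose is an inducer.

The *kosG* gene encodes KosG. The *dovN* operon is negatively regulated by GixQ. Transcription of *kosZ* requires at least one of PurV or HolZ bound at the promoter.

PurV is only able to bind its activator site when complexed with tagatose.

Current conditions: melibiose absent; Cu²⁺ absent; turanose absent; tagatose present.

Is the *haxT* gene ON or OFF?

OFF

Cu²⁺ is absent, so GixQ is active.
With repressor GixQ bound, *dovN* is not transcribed.
So DovN is not produced.
Turanose is absent, so LutH is active.
Tagatose is present, so PurV is active.
Melibiose is absent, so HolZ is active.
Activator PurV is present, so *kosZ* is transcribed.
So KosZ is produced and active.
With repressor LutH bound, *kosG* is not transcribed.
So KosG is not produced.
No activator is available at the *haxT* promoter, so *haxT* is not transcribed.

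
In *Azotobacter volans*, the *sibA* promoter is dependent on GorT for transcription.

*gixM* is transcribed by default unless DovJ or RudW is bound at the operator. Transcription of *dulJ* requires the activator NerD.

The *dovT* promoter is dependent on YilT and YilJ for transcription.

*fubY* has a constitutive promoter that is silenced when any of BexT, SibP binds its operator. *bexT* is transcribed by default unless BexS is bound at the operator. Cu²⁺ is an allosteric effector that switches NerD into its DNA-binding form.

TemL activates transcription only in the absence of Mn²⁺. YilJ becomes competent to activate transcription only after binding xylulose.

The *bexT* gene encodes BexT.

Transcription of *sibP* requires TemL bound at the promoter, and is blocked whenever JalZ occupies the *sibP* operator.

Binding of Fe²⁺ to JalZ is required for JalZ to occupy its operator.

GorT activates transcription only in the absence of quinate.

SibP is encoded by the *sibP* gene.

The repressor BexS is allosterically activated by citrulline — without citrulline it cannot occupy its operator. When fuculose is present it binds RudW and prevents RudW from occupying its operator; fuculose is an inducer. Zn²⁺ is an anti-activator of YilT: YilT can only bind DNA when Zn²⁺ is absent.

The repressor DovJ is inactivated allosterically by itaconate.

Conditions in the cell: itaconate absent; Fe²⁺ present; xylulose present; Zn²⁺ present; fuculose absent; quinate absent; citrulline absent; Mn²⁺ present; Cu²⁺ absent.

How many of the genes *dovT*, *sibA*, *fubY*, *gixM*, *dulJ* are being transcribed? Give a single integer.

Zn²⁺ is present, so YilT is inactive.
Xylulose is present, so YilJ is active.
Required activator YilT is absent, so *dovT* is not transcribed.
→ *dovT* is OFF.
Quinate is absent, so GorT is active.
No repressor is bound and GorT is active, so *sibA* is transcribed.
→ *sibA* is ON.
Citrulline is absent, so BexS is inactive.
With no repressor bound, *bexT* is transcribed.
So BexT is produced and active.
Mn²⁺ is present, so TemL is inactive.
Fe²⁺ is present, so JalZ is active.
With repressor JalZ bound, *sibP* is not transcribed.
So SibP is not produced.
With repressor BexT bound, *fubY* is not transcribed.
→ *fubY* is OFF.
Itaconate is absent, so DovJ is active.
Fuculose is absent, so RudW is active.
With repressor DovJ bound, *gixM* is not transcribed.
→ *gixM* is OFF.
Cu²⁺ is absent, so NerD is inactive.
Required activator NerD is absent, so *dulJ* is not transcribed.
→ *dulJ* is OFF.
1 of the 5 genes is transcribed.

1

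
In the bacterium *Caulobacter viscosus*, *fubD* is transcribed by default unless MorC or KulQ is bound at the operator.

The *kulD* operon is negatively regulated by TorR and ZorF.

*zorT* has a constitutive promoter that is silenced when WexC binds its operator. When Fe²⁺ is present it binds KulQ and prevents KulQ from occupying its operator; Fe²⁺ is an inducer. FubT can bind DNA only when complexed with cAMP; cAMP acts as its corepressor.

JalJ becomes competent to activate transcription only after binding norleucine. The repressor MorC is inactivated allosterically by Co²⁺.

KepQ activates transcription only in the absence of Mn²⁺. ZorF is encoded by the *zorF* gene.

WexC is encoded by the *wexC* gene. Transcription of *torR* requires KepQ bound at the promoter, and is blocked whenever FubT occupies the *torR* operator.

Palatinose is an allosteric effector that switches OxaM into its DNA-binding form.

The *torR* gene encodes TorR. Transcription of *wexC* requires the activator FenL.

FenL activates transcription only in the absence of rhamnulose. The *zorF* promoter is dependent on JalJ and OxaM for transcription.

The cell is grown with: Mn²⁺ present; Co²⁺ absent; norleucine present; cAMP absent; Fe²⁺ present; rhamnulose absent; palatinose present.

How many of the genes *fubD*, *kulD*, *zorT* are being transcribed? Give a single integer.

0

Co²⁺ is absent, so MorC is active.
Fe²⁺ is present, so KulQ is inactive.
With repressor MorC bound, *fubD* is not transcribed.
→ *fubD* is OFF.
Mn²⁺ is present, so KepQ is inactive.
cAMP is absent, so FubT is inactive.
Required activator KepQ is absent, so *torR* is not transcribed.
So TorR is not produced.
Norleucine is present, so JalJ is active.
Palatinose is present, so OxaM is active.
No repressor is bound and JalJ and OxaM are active, so *zorF* is transcribed.
So ZorF is produced and active.
With repressor ZorF bound, *kulD* is not transcribed.
→ *kulD* is OFF.
Rhamnulose is absent, so FenL is active.
No repressor is bound and FenL is active, so *wexC* is transcribed.
So WexC is produced and active.
With repressor WexC bound, *zorT* is not transcribed.
→ *zorT* is OFF.
0 of the 3 genes are transcribed.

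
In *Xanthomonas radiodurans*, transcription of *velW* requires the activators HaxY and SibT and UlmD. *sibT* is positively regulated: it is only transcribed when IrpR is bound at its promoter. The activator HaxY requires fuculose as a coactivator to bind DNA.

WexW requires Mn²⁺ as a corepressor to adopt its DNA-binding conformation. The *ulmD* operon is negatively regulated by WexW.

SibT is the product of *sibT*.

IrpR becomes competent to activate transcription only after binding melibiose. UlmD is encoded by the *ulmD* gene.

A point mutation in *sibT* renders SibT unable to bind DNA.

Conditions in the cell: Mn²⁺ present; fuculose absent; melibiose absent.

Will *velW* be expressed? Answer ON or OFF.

Fuculose is absent, so HaxY is inactive.
SibT is non-functional in this strain, so it has no effect.
Mn²⁺ is present, so WexW is active.
With repressor WexW bound, *ulmD* is not transcribed.
So UlmD is not produced.
Required activator HaxY is absent, so *velW* is not transcribed.

OFF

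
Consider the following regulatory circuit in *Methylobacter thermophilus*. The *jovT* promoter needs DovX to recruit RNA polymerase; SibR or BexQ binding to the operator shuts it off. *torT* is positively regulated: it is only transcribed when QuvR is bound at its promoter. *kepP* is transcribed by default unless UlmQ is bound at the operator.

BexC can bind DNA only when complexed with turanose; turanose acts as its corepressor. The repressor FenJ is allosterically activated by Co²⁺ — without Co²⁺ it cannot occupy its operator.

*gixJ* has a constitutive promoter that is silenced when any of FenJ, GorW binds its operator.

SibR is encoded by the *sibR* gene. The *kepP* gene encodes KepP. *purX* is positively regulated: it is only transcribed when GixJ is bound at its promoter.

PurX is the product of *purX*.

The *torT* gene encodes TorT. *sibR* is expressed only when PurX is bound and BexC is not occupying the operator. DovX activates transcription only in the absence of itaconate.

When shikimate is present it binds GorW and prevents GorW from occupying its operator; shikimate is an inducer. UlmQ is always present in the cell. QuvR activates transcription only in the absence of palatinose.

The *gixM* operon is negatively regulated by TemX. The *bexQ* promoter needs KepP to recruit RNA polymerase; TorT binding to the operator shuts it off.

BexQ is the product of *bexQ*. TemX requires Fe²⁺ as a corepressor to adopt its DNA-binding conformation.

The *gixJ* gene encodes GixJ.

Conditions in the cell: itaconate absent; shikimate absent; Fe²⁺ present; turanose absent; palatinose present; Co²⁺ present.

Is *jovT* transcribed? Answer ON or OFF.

Co²⁺ is present, so FenJ is active.
Shikimate is absent, so GorW is active.
With repressor FenJ bound, *gixJ* is not transcribed.
So GixJ is not produced.
Required activator GixJ is absent, so *purX* is not transcribed.
So PurX is not produced.
Turanose is absent, so BexC is inactive.
Required activator PurX is absent, so *sibR* is not transcribed.
So SibR is not produced.
UlmQ is produced constitutively and is active.
With repressor UlmQ bound, *kepP* is not transcribed.
So KepP is not produced.
Palatinose is present, so QuvR is inactive.
Required activator QuvR is absent, so *torT* is not transcribed.
So TorT is not produced.
Required activator KepP is absent, so *bexQ* is not transcribed.
So BexQ is not produced.
Itaconate is absent, so DovX is active.
No repressor is bound and DovX is active, so *jovT* is transcribed.

ON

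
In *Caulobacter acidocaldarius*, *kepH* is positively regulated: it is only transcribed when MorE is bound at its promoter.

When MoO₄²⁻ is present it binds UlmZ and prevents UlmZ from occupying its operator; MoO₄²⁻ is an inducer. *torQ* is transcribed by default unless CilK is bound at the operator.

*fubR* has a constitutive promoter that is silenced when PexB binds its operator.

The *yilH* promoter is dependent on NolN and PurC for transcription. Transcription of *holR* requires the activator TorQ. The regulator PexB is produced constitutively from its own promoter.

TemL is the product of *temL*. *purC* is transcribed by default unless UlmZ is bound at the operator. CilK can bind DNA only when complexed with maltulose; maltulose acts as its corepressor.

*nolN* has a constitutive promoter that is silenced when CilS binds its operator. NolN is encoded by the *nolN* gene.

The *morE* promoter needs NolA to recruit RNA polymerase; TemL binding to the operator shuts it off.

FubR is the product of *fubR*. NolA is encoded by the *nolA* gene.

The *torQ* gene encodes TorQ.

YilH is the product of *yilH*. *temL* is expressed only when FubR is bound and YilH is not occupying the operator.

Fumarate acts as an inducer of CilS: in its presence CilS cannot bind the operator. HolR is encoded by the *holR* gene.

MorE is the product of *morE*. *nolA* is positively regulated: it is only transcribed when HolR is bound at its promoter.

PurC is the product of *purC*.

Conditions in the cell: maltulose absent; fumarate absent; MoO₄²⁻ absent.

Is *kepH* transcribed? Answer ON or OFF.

ON

Fumarate is absent, so CilS is active.
With repressor CilS bound, *nolN* is not transcribed.
So NolN is not produced.
MoO₄²⁻ is absent, so UlmZ is active.
With repressor UlmZ bound, *purC* is not transcribed.
So PurC is not produced.
Required activator NolN is absent, so *yilH* is not transcribed.
So YilH is not produced.
PexB is produced constitutively and is active.
With repressor PexB bound, *fubR* is not transcribed.
So FubR is not produced.
Required activator FubR is absent, so *temL* is not transcribed.
So TemL is not produced.
Maltulose is absent, so CilK is inactive.
With no repressor bound, *torQ* is transcribed.
So TorQ is produced and active.
No repressor is bound and TorQ is active, so *holR* is transcribed.
So HolR is produced and active.
No repressor is bound and HolR is active, so *nolA* is transcribed.
So NolA is produced and active.
No repressor is bound and NolA is active, so *morE* is transcribed.
So MorE is produced and active.
No repressor is bound and MorE is active, so *kepH* is transcribed.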